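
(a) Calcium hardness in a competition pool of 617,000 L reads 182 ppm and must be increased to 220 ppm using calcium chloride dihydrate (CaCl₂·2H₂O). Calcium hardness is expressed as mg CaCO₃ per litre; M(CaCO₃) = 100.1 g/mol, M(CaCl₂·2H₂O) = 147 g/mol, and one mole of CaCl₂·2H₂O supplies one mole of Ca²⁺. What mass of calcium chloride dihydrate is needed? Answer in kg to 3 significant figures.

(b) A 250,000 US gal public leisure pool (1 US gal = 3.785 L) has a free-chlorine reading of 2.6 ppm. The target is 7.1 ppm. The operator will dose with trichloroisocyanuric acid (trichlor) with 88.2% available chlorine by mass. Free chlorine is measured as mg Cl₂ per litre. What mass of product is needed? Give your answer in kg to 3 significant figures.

(a) 34.4 kg; (b) 4.83 kg

(a) Hardness to add: (220 − 182) = 38 mg/L as CaCO₃ × 617,000 L = 23,450 g as CaCO₃.
(a) Moles of Ca²⁺ (1 mol Ca²⁺ ≡ 1 mol CaCO₃): 23,450 / 100.1 g/mol = 234.2 mol.
(a) Mass of CaCl₂·2H₂O: 234.2 × 147 = 34,430 g.

(b) Volume: 250,000 US gal × 3.785 L/gal = 946,250 L.
(b) Chlorine deficit: 7.1 − 2.6 = 4.5 ppm = 4.5 mg/L as Cl₂.
(b) Cl₂ equivalent needed: 4.5 mg/L × 946,250 L = 4,258,000 mg = 4258 g.
(b) Product at 88.2% available chlorine: 4258 / 0.882 = 4828 g.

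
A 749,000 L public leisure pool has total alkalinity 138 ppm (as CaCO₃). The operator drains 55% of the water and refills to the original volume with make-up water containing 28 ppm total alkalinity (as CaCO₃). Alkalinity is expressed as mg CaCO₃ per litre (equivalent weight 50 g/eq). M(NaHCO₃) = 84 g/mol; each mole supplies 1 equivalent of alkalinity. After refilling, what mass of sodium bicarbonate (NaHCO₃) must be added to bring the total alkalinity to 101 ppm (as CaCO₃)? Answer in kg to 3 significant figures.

29.6 kg

After draining 55% and refilling: 138 × 0.45 + 28 × 0.55 = 77.5 ppm.
Deficit to target: 101 − 77.5 = 23.5 mg/L.
As CaCO₃: 23.5 mg/L × 749,000 L = 17,600 g; ÷ 50 g/eq ÷ 1 = 352 mol NaHCO₃.
Mass: 352 × 84 = 29,570 g.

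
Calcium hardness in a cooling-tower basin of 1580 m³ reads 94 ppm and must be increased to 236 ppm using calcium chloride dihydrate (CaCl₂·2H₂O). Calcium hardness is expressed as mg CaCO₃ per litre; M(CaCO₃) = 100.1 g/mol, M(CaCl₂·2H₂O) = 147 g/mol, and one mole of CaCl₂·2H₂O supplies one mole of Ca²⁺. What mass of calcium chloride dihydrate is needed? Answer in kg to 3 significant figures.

Volume: 1580 m³ = 1,580,000 L.
Hardness to add: (236 − 94) = 142 mg/L as CaCO₃ × 1,580,000 L = 224,400 g as CaCO₃.
Moles of Ca²⁺ (1 mol Ca²⁺ ≡ 1 mol CaCO₃): 224,400 / 100.1 g/mol = 2241 mol.
Mass of CaCl₂·2H₂O: 2241 × 147 = 329,500 g.

329 kg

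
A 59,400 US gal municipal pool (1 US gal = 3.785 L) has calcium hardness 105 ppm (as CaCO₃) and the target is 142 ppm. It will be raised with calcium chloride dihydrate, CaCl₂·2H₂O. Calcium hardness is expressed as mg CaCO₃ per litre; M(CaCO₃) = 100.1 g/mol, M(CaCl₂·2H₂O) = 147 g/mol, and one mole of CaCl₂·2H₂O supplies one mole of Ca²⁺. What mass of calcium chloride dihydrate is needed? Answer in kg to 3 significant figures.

Volume: 59,400 US gal × 3.785 L/gal = 224,829 L.
Hardness to add: (142 − 105) = 37 mg/L as CaCO₃ × 224,829 L = 8319 g as CaCO₃.
Moles of Ca²⁺ (1 mol Ca²⁺ ≡ 1 mol CaCO₃): 8319 / 100.1 g/mol = 83.1 mol.
Mass of CaCl₂·2H₂O: 83.1 × 147 = 12,220 g.

12.2 kg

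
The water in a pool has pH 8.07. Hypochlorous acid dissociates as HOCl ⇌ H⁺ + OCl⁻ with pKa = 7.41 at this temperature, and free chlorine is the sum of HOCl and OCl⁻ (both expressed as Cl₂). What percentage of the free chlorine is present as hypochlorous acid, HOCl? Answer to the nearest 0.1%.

18.0%

[OCl⁻]/[HOCl] = 10^(pH − pKa) = 10^(8.07 − 7.41) = 10^0.66 = 4.571.
Fraction as HOCl = 1 / (1 + 4.571) = 0.1795.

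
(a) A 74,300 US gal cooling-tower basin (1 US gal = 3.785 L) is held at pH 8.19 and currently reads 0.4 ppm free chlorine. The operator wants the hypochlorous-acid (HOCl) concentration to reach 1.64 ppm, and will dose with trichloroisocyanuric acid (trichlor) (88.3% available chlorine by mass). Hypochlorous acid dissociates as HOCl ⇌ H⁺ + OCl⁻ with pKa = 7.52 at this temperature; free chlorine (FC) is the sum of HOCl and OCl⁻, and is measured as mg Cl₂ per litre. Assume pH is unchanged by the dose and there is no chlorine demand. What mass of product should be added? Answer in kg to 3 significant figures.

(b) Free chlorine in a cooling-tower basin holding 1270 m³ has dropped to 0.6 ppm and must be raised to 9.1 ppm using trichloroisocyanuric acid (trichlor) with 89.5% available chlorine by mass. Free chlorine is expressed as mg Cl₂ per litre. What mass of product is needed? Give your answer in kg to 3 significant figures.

(a) 2.84 kg; (b) 12.1 kg

(a) Volume: 74,300 US gal × 3.785 L/gal = 281,226 L.
(a) [OCl⁻]/[HOCl] = 10^(pH − pKa) = 10^(8.19 − 7.52) = 4.677; fraction as HOCl = 1/(1 + 4.677) = 0.1761.
(a) Free chlorine required for 1.64 ppm HOCl: 1.64 / 0.1761 = 9.311 ppm.
(a) FC to add: 9.311 − 0.4 = 8.911 mg/L as Cl₂.
(a) Cl₂ equivalent: 8.911 mg/L × 281,226 L = 2506 g.
(a) Product at 88.3% available Cl: 2506 / 0.883 = 2838 g.

(b) Volume: 1270 m³ = 1,270,000 L.
(b) Chlorine deficit: 9.1 − 0.6 = 8.5 ppm = 8.5 mg/L as Cl₂.
(b) Cl₂ equivalent needed: 8.5 mg/L × 1,270,000 L = 10,800,000 mg = 10,800 g.
(b) Product at 89.5% available chlorine: 10,800 / 0.895 = 12,060 g.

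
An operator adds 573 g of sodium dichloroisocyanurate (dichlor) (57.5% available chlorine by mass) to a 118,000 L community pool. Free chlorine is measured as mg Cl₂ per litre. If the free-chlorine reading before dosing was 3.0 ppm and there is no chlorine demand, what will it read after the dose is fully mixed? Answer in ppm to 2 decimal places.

Available chlorine delivered: 573 g × 0.575 = 329.5 g as Cl₂.
Concentration rise: 329.5 g / 118,000 L = 2.792 mg/L = 2.79 ppm.
Final FC: 3.0 + 2.79 = 5.79 ppm.

5.79 ppm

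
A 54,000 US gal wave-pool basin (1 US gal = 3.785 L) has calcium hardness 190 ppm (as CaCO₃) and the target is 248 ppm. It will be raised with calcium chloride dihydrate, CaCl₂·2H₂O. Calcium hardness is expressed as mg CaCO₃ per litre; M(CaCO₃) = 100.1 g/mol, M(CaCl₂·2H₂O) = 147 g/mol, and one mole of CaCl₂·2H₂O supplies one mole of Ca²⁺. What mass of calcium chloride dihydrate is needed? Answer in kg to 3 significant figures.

Volume: 54,000 US gal × 3.785 L/gal = 204,390 L.
Hardness to add: (248 − 190) = 58 mg/L as CaCO₃ × 204,390 L = 11,850 g as CaCO₃.
Moles of Ca²⁺ (1 mol Ca²⁺ ≡ 1 mol CaCO₃): 11,850 / 100.1 g/mol = 118.4 mol.
Mass of CaCl₂·2H₂O: 118.4 × 147 = 17,410 g.

17.4 kg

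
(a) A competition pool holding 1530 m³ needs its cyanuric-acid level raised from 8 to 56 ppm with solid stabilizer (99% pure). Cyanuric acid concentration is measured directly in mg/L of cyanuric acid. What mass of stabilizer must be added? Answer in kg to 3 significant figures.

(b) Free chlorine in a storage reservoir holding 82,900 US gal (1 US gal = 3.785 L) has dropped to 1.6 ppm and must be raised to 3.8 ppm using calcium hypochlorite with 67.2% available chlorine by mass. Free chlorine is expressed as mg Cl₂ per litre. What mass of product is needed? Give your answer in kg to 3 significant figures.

(a) 74.2 kg; (b) 1.03 kg

(a) Volume: 1530 m³ = 1,530,000 L.
(a) CYA to add: (56 − 8) = 48 mg/L × 1,530,000 L = 73,440 g cyanuric acid.
(a) At 99% purity: 73,440 / 0.99 = 74,180 g product.

(b) Volume: 82,900 US gal × 3.785 L/gal = 313,776 L.
(b) Chlorine deficit: 3.8 − 1.6 = 2.2 ppm = 2.2 mg/L as Cl₂.
(b) Cl₂ equivalent needed: 2.2 mg/L × 313,776 L = 690,300 mg = 690.3 g.
(b) Product at 67.2% available chlorine: 690.3 / 0.672 = 1027 g.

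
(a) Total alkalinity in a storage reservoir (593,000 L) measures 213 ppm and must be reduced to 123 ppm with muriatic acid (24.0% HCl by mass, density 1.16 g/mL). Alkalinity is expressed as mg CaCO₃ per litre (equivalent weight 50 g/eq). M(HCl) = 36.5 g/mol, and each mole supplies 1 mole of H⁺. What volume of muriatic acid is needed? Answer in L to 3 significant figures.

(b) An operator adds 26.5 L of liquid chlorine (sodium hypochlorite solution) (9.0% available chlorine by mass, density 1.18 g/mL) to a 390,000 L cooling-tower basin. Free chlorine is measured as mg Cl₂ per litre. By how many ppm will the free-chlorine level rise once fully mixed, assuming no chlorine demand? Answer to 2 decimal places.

(a) 140 L; (b) 7.22 ppm

(a) Alkalinity to neutralize: (213 − 123) = 90 mg/L as CaCO₃ × 593,000 L = 53,370 g as CaCO₃.
(a) Equivalents of H⁺ required: 53,370 ÷ 50 g/eq = 1067 eq = 1067 mol HCl.
(a) Mass of HCl: 1067 × 36.5 = 38,960 g.
(a) Mass of 24.0% solution: 38,960 / 0.24 = 162,300 g.
(a) Volume: 162,300 g ÷ 1.16 g/mL = 139,900 mL.

(b) Mass of solution: 26.5 L × 1000 mL/L × 1.18 g/mL = 31,270 g.
(b) Available chlorine delivered: 31,270 g × 0.09 = 2814 g as Cl₂.
(b) Concentration rise: 2814 g / 390,000 L = 7.216 mg/L = 7.22 ppm.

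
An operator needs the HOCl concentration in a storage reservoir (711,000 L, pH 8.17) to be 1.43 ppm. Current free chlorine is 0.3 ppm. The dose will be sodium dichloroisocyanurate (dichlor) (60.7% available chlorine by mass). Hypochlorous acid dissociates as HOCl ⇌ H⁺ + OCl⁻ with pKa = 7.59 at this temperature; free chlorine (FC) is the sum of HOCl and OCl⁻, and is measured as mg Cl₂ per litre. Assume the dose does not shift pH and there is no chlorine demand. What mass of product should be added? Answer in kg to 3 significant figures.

7.69 kg

[OCl⁻]/[HOCl] = 10^(pH − pKa) = 10^(8.17 − 7.59) = 3.802; fraction as HOCl = 1/(1 + 3.802) = 0.2083.
Free chlorine required for 1.43 ppm HOCl: 1.43 / 0.2083 = 6.867 ppm.
FC to add: 6.867 − 0.3 = 6.567 mg/L as Cl₂.
Cl₂ equivalent: 6.567 mg/L × 711,000 L = 4669 g.
Product at 60.7% available Cl: 4669 / 0.607 = 7692 g.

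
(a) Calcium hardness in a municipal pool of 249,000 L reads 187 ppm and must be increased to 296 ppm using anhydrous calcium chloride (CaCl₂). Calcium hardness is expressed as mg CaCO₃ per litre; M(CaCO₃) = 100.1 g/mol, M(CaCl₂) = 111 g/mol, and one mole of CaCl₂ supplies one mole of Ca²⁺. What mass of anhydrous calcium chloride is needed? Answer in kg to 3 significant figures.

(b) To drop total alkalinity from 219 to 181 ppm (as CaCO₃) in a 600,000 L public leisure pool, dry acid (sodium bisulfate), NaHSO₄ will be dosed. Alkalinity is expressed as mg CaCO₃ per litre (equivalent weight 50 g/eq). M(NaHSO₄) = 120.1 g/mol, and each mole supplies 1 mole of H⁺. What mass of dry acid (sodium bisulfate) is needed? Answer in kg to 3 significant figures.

(a) Hardness to add: (296 − 187) = 109 mg/L as CaCO₃ × 249,000 L = 27,140 g as CaCO₃.
(a) Moles of Ca²⁺ (1 mol Ca²⁺ ≡ 1 mol CaCO₃): 27,140 / 100.1 g/mol = 271.1 mol.
(a) Mass of CaCl₂: 271.1 × 111 = 30,100 g.

(b) Alkalinity to neutralize: (219 − 181) = 38 mg/L as CaCO₃ × 600,000 L = 22,800 g as CaCO₃.
(b) Equivalents of H⁺ required: 22,800 ÷ 50 g/eq = 456 eq = 456 mol NaHSO₄.
(b) Mass of NaHSO₄: 456 × 120.1 = 54,770 g.

(a) 30.1 kg; (b) 54.8 kg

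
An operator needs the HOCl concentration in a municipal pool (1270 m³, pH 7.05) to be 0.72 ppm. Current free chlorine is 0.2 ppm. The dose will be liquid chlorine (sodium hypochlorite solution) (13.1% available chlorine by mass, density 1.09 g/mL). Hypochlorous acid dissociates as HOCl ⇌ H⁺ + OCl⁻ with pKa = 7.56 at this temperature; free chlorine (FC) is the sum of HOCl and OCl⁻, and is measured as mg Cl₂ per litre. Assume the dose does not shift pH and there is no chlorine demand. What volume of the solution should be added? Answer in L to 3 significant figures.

6.60 L

Volume: 1270 m³ = 1,270,000 L.
[OCl⁻]/[HOCl] = 10^(pH − pKa) = 10^(7.05 − 7.56) = 0.309; fraction as HOCl = 1/(1 + 0.309) = 0.7639.
Free chlorine required for 0.72 ppm HOCl: 0.72 / 0.7639 = 0.9425 ppm.
FC to add: 0.9425 − 0.2 = 0.7425 mg/L as Cl₂.
Cl₂ equivalent: 0.7425 mg/L × 1,270,000 L = 943 g.
Product at 13.1% available Cl: 943 / 0.131 = 7198 g.
Volume: 7198 g ÷ 1.09 g/mL = 6604 mL.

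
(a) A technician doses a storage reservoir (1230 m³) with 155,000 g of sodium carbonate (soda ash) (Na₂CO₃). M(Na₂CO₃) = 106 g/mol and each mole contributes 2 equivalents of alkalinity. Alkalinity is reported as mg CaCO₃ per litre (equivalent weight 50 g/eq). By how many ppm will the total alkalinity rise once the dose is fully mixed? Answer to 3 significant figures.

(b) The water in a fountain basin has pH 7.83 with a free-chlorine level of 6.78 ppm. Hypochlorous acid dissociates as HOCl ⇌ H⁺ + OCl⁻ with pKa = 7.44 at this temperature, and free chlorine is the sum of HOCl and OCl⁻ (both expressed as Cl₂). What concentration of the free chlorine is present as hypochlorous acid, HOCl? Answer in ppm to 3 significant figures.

(a) Volume: 1230 m³ = 1,230,000 L.
(a) Moles of Na₂CO₃: 155,000 g ÷ 106 g/mol = 1462 mol → 2925 eq of alkalinity.
(a) As CaCO₃: 2925 eq × 50 g/eq = 146,200 g.
(a) Rise: 146,200 g / 1,230,000 L × 1000 = 118.9 mg/L.

(b) [OCl⁻]/[HOCl] = 10^(pH − pKa) = 10^(7.83 − 7.44) = 10^0.39 = 2.455.
(b) Fraction as HOCl = 1 / (1 + 2.455) = 0.2895.
(b) HOCl = 0.2895 × 6.78 ppm = 1.963 ppm.

(a) 119 ppm; (b) 1.96 ppm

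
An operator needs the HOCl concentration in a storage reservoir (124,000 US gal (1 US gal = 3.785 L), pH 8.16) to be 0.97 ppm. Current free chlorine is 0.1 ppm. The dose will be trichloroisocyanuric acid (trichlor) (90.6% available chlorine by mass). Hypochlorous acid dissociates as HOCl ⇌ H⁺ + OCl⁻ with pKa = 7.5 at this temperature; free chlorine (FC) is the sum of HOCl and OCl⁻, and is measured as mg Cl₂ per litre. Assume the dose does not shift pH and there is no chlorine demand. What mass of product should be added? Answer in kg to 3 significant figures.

Volume: 124,000 US gal × 3.785 L/gal = 469,340 L.
[OCl⁻]/[HOCl] = 10^(pH − pKa) = 10^(8.16 − 7.5) = 4.571; fraction as HOCl = 1/(1 + 4.571) = 0.1795.
Free chlorine required for 0.97 ppm HOCl: 0.97 / 0.1795 = 5.404 ppm.
FC to add: 5.404 − 0.1 = 5.304 mg/L as Cl₂.
Cl₂ equivalent: 5.304 mg/L × 469,340 L = 2489 g.
Product at 90.6% available Cl: 2489 / 0.906 = 2748 g.

2.75 kg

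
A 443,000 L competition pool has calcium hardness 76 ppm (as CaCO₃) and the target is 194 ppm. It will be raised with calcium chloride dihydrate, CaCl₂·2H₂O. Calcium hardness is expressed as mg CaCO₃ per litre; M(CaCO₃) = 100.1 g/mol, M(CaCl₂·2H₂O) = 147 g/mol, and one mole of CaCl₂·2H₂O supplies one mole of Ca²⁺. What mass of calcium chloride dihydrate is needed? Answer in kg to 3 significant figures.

76.8 kg

Hardness to add: (194 − 76) = 118 mg/L as CaCO₃ × 443,000 L = 52,270 g as CaCO₃.
Moles of Ca²⁺ (1 mol Ca²⁺ ≡ 1 mol CaCO₃): 52,270 / 100.1 g/mol = 522.2 mol.
Mass of CaCl₂·2H₂O: 522.2 × 147 = 76,770 g.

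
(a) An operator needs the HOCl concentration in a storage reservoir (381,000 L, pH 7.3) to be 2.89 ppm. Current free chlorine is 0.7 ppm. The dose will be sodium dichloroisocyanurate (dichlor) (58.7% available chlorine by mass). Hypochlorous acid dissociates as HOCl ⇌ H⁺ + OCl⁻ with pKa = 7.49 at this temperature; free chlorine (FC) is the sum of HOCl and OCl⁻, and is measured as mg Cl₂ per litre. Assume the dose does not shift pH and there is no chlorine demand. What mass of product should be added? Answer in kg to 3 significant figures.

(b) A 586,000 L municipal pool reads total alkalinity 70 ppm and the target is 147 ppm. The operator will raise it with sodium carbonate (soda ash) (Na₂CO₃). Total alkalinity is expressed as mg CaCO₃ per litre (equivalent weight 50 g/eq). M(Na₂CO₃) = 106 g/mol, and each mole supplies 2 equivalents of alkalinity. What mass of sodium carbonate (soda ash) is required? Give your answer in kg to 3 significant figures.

(a) [OCl⁻]/[HOCl] = 10^(pH − pKa) = 10^(7.3 − 7.49) = 0.6457; fraction as HOCl = 1/(1 + 0.6457) = 0.6077.
(a) Free chlorine required for 2.89 ppm HOCl: 2.89 / 0.6077 = 4.756 ppm.
(a) FC to add: 4.756 − 0.7 = 4.056 mg/L as Cl₂.
(a) Cl₂ equivalent: 4.056 mg/L × 381,000 L = 1545 g.
(a) Product at 58.7% available Cl: 1545 / 0.587 = 2633 g.

(b) Alkalinity to add: (147 − 70) = 77 mg/L as CaCO₃ × 586,000 L = 45,120 g as CaCO₃.
(b) Equivalents: 45,120 g ÷ 50 g/eq = 902.4 eq.
(b) Each mole of Na₂CO₃ supplies 2 eq, so 902.4 / 2 = 451.2 mol.
(b) Mass: 451.2 mol × 106 g/mol = 47,830 g.

(a) 2.63 kg; (b) 47.8 kg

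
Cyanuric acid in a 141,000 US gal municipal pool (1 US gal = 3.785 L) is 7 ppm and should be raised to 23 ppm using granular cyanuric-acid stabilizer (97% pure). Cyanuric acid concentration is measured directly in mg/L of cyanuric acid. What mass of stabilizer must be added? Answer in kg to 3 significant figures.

8.80 kg

Volume: 141,000 US gal × 3.785 L/gal = 533,685 L.
CYA to add: (23 − 7) = 16 mg/L × 533,685 L = 8539 g cyanuric acid.
At 97% purity: 8539 / 0.97 = 8803 g product.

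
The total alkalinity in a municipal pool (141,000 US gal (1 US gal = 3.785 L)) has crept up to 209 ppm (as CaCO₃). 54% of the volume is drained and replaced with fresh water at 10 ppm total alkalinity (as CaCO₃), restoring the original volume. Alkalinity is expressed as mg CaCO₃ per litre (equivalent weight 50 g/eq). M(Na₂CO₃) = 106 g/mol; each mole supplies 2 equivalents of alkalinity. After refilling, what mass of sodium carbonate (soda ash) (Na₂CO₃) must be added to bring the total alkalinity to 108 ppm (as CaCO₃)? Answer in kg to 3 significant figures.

Volume: 141,000 US gal × 3.785 L/gal = 533,685 L.
After draining 54% and refilling: 209 × 0.46 + 10 × 0.54 = 101.54 ppm.
Deficit to target: 108 − 101.54 = 6.46 mg/L.
As CaCO₃: 6.46 mg/L × 533,685 L = 3448 g; ÷ 50 g/eq ÷ 2 = 34.48 mol Na₂CO₃.
Mass: 34.48 × 106 = 3654 g.

3.65 kg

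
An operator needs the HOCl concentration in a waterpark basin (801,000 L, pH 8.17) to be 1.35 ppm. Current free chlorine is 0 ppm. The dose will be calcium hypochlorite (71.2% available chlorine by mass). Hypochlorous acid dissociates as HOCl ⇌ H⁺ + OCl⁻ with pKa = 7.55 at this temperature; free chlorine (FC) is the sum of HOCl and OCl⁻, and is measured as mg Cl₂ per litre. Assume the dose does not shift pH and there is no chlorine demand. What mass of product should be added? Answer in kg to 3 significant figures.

[OCl⁻]/[HOCl] = 10^(pH − pKa) = 10^(8.17 − 7.55) = 4.169; fraction as HOCl = 1/(1 + 4.169) = 0.1935.
Free chlorine required for 1.35 ppm HOCl: 1.35 / 0.1935 = 6.978 ppm.
FC to add: 6.978 − 0 = 6.978 mg/L as Cl₂.
Cl₂ equivalent: 6.978 mg/L × 801,000 L = 5589 g.
Product at 71.2% available Cl: 5589 / 0.712 = 7850 g.

7.85 kg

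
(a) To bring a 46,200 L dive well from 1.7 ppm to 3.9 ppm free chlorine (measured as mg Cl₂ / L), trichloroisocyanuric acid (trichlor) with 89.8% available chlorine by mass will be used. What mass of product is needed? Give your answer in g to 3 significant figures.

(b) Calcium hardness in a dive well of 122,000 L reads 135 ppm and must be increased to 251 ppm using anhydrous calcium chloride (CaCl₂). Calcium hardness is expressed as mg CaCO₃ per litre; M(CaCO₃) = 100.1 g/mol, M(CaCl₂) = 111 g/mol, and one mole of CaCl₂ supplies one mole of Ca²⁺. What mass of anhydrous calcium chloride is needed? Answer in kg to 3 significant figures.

(a) 113 g; (b) 15.7 kg

(a) Chlorine deficit: 3.9 − 1.7 = 2.2 ppm = 2.2 mg/L as Cl₂.
(a) Cl₂ equivalent needed: 2.2 mg/L × 46,200 L = 101,600 mg = 101.6 g.
(a) Product at 89.8% available chlorine: 101.6 / 0.898 = 113.2 g.

(b) Hardness to add: (251 − 135) = 116 mg/L as CaCO₃ × 122,000 L = 14,150 g as CaCO₃.
(b) Moles of Ca²⁺ (1 mol Ca²⁺ ≡ 1 mol CaCO₃): 14,150 / 100.1 g/mol = 141.4 mol.
(b) Mass of CaCl₂: 141.4 × 111 = 15,690 g.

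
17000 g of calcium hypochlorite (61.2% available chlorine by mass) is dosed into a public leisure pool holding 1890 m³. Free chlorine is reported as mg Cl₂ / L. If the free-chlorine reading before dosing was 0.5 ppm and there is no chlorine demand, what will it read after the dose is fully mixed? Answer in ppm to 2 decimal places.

Volume: 1890 m³ = 1,890,000 L.
Available chlorine delivered: 17,000 g × 0.612 = 10,400 g as Cl₂.
Concentration rise: 10,400 g / 1,890,000 L = 5.505 mg/L = 5.50 ppm.
Final FC: 0.5 + 5.50 = 6.00 ppm.

6.00 ppm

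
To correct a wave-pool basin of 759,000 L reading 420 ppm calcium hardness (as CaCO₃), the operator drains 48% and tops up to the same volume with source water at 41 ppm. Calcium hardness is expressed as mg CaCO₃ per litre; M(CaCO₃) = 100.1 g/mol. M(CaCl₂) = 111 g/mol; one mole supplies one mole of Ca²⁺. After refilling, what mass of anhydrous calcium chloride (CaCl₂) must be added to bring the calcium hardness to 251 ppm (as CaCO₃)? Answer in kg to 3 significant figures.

After draining 48% and refilling: 420 × 0.52 + 41 × 0.48 = 238.08 ppm.
Deficit to target: 251 − 238.08 = 12.92 mg/L.
As CaCO₃: 12.92 mg/L × 759,000 L = 9806 g; ÷ 100.1 = 97.96 mol Ca²⁺.
Mass: 97.96 × 111 = 10,870 g.

10.9 kg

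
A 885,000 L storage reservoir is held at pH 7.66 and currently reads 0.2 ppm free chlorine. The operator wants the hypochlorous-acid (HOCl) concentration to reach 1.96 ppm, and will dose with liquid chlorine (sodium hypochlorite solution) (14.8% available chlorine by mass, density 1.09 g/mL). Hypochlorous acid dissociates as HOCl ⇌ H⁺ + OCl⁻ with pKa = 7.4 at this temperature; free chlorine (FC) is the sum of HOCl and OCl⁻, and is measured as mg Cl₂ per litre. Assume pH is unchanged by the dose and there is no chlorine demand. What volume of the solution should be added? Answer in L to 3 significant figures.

29.2 L

[OCl⁻]/[HOCl] = 10^(pH − pKa) = 10^(7.66 − 7.4) = 1.82; fraction as HOCl = 1/(1 + 1.82) = 0.3546.
Free chlorine required for 1.96 ppm HOCl: 1.96 / 0.3546 = 5.527 ppm.
FC to add: 5.527 − 0.2 = 5.327 mg/L as Cl₂.
Cl₂ equivalent: 5.327 mg/L × 885,000 L = 4714 g.
Product at 14.8% available Cl: 4714 / 0.148 = 31,850 g.
Volume: 31,850 g ÷ 1.09 g/mL = 29,220 mL.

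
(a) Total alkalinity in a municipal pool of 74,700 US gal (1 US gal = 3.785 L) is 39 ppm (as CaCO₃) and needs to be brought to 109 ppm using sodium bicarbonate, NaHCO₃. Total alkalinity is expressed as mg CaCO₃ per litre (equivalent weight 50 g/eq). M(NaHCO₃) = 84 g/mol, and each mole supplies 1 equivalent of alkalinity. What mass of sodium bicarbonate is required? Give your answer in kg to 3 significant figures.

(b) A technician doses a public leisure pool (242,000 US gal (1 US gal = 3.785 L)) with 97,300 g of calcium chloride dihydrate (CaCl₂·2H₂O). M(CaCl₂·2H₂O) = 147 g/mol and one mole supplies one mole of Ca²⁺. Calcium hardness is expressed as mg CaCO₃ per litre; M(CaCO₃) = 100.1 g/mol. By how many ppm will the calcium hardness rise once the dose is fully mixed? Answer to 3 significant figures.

(a) 33.3 kg; (b) 72.3 ppm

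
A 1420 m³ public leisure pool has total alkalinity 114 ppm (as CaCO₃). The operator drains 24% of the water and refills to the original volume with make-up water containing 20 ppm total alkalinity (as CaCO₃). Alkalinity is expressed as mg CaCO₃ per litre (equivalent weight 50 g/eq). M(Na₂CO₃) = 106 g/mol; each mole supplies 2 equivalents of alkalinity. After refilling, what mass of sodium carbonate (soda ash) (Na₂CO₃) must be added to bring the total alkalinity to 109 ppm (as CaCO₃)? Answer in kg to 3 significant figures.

26.4 kg

Volume: 1420 m³ = 1,420,000 L.
After draining 24% and refilling: 114 × 0.76 + 20 × 0.24 = 91.44 ppm.
Deficit to target: 109 − 91.44 = 17.56 mg/L.
As CaCO₃: 17.56 mg/L × 1,420,000 L = 24,940 g; ÷ 50 g/eq ÷ 2 = 249.4 mol Na₂CO₃.
Mass: 249.4 × 106 = 26,430 g.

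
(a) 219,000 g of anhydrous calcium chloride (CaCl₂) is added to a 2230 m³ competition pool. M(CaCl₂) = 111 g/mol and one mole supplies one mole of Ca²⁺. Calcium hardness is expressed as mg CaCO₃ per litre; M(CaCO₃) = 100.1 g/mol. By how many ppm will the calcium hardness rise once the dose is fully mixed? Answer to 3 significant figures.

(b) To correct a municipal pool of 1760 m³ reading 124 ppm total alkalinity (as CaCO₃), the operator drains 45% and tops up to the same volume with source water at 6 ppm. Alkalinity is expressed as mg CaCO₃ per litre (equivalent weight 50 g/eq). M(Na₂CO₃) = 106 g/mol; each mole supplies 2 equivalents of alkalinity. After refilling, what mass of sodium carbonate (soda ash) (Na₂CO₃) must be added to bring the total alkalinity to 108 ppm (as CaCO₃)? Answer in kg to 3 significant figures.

(a) Volume: 2230 m³ = 2,230,000 L.
(a) Moles of Ca²⁺: 219,000 g ÷ 111 g/mol = 1973 mol.
(a) As CaCO₃: 1973 mol × 100.1 g/mol = 197,500 g.
(a) Rise: 197,500 g / 2,230,000 L × 1000 = 88.56 mg/L.

(b) Volume: 1760 m³ = 1,760,000 L.
(b) After draining 45% and refilling: 124 × 0.55 + 6 × 0.45 = 70.9 ppm.
(b) Deficit to target: 108 − 70.9 = 37.1 mg/L.
(b) As CaCO₃: 37.1 mg/L × 1,760,000 L = 65,300 g; ÷ 50 g/eq ÷ 2 = 653 mol Na₂CO₃.
(b) Mass: 653 × 106 = 69,210 g.

(a) 88.6 ppm; (b) 69.2 kg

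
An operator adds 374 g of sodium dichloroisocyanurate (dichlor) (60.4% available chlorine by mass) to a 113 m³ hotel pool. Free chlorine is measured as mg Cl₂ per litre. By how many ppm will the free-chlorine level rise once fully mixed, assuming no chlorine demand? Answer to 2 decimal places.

2.00 ppm

Volume: 113 m³ = 113,000 L.
Available chlorine delivered: 374 g × 0.604 = 225.9 g as Cl₂.
Concentration rise: 225.9 g / 113,000 L = 1.999 mg/L = 2.00 ppm.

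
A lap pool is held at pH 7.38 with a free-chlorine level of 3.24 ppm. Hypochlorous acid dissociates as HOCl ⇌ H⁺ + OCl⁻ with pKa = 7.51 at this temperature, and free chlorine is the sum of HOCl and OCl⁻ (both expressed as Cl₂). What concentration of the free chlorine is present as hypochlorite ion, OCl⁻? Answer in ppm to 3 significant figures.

1.38 ppm

[OCl⁻]/[HOCl] = 10^(pH − pKa) = 10^(7.38 − 7.51) = 10^-0.13 = 0.7413.
Fraction as HOCl = 1 / (1 + 0.7413) = 0.5743.
OCl⁻ = (1 − 0.5743) × 3.24 ppm = 1.379 ppm.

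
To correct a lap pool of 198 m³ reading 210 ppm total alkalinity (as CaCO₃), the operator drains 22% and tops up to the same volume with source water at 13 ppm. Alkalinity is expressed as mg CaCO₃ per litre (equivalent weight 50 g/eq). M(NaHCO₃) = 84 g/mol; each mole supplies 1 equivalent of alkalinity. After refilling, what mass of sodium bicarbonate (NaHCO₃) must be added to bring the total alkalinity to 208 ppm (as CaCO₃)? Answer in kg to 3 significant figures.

13.8 kg

Volume: 198 m³ = 198,000 L.
After draining 22% and refilling: 210 × 0.78 + 13 × 0.22 = 166.66 ppm.
Deficit to target: 208 − 166.66 = 41.34 mg/L.
As CaCO₃: 41.34 mg/L × 198,000 L = 8185 g; ÷ 50 g/eq ÷ 1 = 163.7 mol NaHCO₃.
Mass: 163.7 × 84 = 13,750 g.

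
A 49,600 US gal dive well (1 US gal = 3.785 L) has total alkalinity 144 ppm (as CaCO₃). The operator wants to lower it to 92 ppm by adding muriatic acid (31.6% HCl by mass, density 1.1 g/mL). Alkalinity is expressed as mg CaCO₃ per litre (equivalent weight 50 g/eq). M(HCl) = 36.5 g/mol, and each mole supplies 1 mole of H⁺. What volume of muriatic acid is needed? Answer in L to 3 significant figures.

Volume: 49,600 US gal × 3.785 L/gal = 187,736 L.
Alkalinity to neutralize: (144 − 92) = 52 mg/L as CaCO₃ × 187,736 L = 9762 g as CaCO₃.
Equivalents of H⁺ required: 9762 ÷ 50 g/eq = 195.2 eq = 195.2 mol HCl.
Mass of HCl: 195.2 × 36.5 = 7126 g.
Mass of 31.6% solution: 7126 / 0.316 = 22,550 g.
Volume: 22,550 g ÷ 1.1 g/mL = 20,500 mL.

20.5 L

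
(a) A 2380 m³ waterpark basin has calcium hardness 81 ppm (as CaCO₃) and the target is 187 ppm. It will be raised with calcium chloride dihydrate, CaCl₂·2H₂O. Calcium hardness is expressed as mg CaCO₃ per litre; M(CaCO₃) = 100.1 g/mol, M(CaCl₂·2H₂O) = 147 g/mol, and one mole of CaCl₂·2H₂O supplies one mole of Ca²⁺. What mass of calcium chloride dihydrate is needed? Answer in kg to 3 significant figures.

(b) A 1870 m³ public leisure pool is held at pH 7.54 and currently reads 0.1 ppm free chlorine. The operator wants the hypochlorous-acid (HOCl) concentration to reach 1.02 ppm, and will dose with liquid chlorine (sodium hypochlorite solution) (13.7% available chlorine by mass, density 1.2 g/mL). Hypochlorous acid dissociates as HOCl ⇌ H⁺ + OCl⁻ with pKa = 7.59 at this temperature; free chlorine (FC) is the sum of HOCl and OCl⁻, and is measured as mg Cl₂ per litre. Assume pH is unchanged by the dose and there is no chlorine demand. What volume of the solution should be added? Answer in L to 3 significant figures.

(a) 370 kg; (b) 20.8 L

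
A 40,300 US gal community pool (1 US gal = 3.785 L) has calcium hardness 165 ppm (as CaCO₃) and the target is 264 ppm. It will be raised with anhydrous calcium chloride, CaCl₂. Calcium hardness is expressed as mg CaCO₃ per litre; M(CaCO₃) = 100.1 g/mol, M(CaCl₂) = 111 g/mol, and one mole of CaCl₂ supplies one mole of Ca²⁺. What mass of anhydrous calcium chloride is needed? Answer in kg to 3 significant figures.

Volume: 40,300 US gal × 3.785 L/gal = 152,536 L.
Hardness to add: (264 − 165) = 99 mg/L as CaCO₃ × 152,536 L = 15,100 g as CaCO₃.
Moles of Ca²⁺ (1 mol Ca²⁺ ≡ 1 mol CaCO₃): 15,100 / 100.1 g/mol = 150.9 mol.
Mass of CaCl₂: 150.9 × 111 = 16,750 g.

16.7 kg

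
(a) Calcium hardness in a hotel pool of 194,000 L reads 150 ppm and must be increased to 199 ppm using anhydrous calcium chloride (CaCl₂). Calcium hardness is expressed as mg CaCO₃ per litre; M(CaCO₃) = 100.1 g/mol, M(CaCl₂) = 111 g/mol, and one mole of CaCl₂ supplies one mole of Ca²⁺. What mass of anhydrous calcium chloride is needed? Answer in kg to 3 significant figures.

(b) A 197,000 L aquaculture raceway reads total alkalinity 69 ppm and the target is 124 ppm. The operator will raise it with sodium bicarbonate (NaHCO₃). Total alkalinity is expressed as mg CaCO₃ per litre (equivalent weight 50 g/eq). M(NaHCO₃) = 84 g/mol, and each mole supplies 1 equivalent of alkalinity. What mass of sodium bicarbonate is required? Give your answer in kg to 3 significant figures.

(a) Hardness to add: (199 − 150) = 49 mg/L as CaCO₃ × 194,000 L = 9506 g as CaCO₃.
(a) Moles of Ca²⁺ (1 mol Ca²⁺ ≡ 1 mol CaCO₃): 9506 / 100.1 g/mol = 94.97 mol.
(a) Mass of CaCl₂: 94.97 × 111 = 10,540 g.

(b) Alkalinity to add: (124 − 69) = 55 mg/L as CaCO₃ × 197,000 L = 10,840 g as CaCO₃.
(b) Equivalents: 10,840 g ÷ 50 g/eq = 216.7 eq.
(b) NaHCO₃ supplies 1 eq per mole → 216.7 mol.
(b) Mass: 216.7 mol × 84 g/mol = 18,200 g.

(a) 10.5 kg; (b) 18.2 kg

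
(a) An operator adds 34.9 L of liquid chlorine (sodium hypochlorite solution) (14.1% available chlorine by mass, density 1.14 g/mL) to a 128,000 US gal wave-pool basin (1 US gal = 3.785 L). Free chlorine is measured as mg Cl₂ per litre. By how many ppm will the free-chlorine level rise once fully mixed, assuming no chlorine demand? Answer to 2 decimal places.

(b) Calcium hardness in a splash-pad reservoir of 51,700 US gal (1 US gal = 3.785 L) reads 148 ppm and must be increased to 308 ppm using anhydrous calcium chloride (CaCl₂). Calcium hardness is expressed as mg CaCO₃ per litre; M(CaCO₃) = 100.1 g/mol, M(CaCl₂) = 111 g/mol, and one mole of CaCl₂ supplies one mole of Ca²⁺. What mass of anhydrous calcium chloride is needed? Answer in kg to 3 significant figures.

(a) 11.58 ppm; (b) 34.7 kg

(a) Volume: 128,000 US gal × 3.785 L/gal = 484,480 L.
(a) Mass of solution: 34.9 L × 1000 mL/L × 1.14 g/mL = 39,790 g.
(a) Available chlorine delivered: 39,790 g × 0.141 = 5610 g as Cl₂.
(a) Concentration rise: 5610 g / 484,480 L = 11.58 mg/L = 11.58 ppm.

(b) Volume: 51,700 US gal × 3.785 L/gal = 195,684 L.
(b) Hardness to add: (308 − 148) = 160 mg/L as CaCO₃ × 195,684 L = 31,310 g as CaCO₃.
(b) Moles of Ca²⁺ (1 mol Ca²⁺ ≡ 1 mol CaCO₃): 31,310 / 100.1 g/mol = 312.8 mol.
(b) Mass of CaCl₂: 312.8 × 111 = 34,720 g.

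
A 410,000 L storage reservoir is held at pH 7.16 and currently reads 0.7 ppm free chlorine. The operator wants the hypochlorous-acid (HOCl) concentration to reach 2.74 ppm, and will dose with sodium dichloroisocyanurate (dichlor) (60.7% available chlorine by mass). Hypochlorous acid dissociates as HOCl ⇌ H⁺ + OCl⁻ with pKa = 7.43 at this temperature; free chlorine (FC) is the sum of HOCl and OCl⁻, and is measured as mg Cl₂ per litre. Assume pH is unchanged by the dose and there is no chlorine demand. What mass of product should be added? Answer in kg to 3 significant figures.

2.37 kg

[OCl⁻]/[HOCl] = 10^(pH − pKa) = 10^(7.16 − 7.43) = 0.537; fraction as HOCl = 1/(1 + 0.537) = 0.6506.
Free chlorine required for 2.74 ppm HOCl: 2.74 / 0.6506 = 4.211 ppm.
FC to add: 4.211 − 0.7 = 3.511 mg/L as Cl₂.
Cl₂ equivalent: 3.511 mg/L × 410,000 L = 1440 g.
Product at 60.7% available Cl: 1440 / 0.607 = 2372 g.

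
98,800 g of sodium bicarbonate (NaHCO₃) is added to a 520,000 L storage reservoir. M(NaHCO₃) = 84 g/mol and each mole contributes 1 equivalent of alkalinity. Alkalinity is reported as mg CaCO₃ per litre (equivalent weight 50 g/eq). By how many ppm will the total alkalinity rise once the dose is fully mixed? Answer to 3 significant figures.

113 ppm

Moles of NaHCO₃: 98,800 g ÷ 84 g/mol = 1176 mol → 1176 eq of alkalinity.
As CaCO₃: 1176 eq × 50 g/eq = 58,810 g.
Rise: 58,810 g / 520,000 L × 1000 = 113.1 mg/L.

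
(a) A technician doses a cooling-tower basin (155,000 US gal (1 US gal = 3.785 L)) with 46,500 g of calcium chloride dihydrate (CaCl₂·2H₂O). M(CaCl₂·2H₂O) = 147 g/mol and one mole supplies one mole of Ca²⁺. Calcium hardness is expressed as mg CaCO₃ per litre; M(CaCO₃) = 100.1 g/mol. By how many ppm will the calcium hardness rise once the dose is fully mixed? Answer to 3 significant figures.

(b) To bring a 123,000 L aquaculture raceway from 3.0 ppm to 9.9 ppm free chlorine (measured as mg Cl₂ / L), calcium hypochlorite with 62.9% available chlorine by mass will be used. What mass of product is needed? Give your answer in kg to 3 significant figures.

(a) Volume: 155,000 US gal × 3.785 L/gal = 586,675 L.
(a) Moles of Ca²⁺: 46,500 g ÷ 147 g/mol = 316.3 mol.
(a) As CaCO₃: 316.3 mol × 100.1 g/mol = 31,660 g.
(a) Rise: 31,660 g / 586,675 L × 1000 = 53.97 mg/L.

(b) Chlorine deficit: 9.9 − 3.0 = 6.9 ppm = 6.9 mg/L as Cl₂.
(b) Cl₂ equivalent needed: 6.9 mg/L × 123,000 L = 848,700 mg = 848.7 g.
(b) Product at 62.9% available chlorine: 848.7 / 0.629 = 1349 g.

(a) 54.0 ppm; (b) 1.35 kg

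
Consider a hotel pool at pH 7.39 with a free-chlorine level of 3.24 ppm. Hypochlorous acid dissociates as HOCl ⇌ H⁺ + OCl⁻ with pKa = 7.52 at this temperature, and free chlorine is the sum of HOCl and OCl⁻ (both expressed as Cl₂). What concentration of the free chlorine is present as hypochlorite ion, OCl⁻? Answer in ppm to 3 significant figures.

[OCl⁻]/[HOCl] = 10^(pH − pKa) = 10^(7.39 − 7.52) = 10^-0.13 = 0.7413.
Fraction as HOCl = 1 / (1 + 0.7413) = 0.5743.
OCl⁻ = (1 − 0.5743) × 3.24 ppm = 1.379 ppm.

1.38 ppm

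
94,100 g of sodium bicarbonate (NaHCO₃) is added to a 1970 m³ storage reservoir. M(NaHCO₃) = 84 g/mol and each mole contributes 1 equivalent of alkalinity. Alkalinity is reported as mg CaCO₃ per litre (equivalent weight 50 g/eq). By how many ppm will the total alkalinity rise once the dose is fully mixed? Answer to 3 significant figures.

Volume: 1970 m³ = 1,970,000 L.
Moles of NaHCO₃: 94,100 g ÷ 84 g/mol = 1120 mol → 1120 eq of alkalinity.
As CaCO₃: 1120 eq × 50 g/eq = 56,010 g.
Rise: 56,010 g / 1,970,000 L × 1000 = 28.43 mg/L.

28.4 ppm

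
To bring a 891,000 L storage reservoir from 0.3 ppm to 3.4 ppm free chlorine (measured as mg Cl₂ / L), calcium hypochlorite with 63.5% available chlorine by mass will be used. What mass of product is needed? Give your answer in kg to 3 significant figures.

4.35 kg

Chlorine deficit: 3.4 − 0.3 = 3.1 ppm = 3.1 mg/L as Cl₂.
Cl₂ equivalent needed: 3.1 mg/L × 891,000 L = 2,762,000 mg = 2762 g.
Product at 63.5% available chlorine: 2762 / 0.635 = 4350 g.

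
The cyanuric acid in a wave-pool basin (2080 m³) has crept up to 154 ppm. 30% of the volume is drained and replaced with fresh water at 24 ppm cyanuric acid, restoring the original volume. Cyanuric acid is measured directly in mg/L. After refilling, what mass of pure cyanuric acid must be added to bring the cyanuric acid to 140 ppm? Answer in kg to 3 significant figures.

52.0 kg

Volume: 2080 m³ = 2,080,000 L.
After draining 30% and refilling: 154 × 0.70 + 24 × 0.30 = 115 ppm.
Deficit to target: 140 − 115 = 25 mg/L.
Mass: 25 mg/L × 2,080,000 L = 52,000 g cyanuric acid.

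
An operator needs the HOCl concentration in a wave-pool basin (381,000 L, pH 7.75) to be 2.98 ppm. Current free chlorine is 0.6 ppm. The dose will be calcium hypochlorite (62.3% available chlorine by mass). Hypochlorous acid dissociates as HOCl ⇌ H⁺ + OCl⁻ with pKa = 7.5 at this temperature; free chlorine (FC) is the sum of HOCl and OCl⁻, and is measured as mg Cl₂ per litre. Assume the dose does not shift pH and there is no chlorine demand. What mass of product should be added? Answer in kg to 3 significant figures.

4.70 kg

[OCl⁻]/[HOCl] = 10^(pH − pKa) = 10^(7.75 − 7.5) = 1.778; fraction as HOCl = 1/(1 + 1.778) = 0.3599.
Free chlorine required for 2.98 ppm HOCl: 2.98 / 0.3599 = 8.279 ppm.
FC to add: 8.279 − 0.6 = 7.679 mg/L as Cl₂.
Cl₂ equivalent: 7.679 mg/L × 381,000 L = 2926 g.
Product at 62.3% available Cl: 2926 / 0.623 = 4696 g.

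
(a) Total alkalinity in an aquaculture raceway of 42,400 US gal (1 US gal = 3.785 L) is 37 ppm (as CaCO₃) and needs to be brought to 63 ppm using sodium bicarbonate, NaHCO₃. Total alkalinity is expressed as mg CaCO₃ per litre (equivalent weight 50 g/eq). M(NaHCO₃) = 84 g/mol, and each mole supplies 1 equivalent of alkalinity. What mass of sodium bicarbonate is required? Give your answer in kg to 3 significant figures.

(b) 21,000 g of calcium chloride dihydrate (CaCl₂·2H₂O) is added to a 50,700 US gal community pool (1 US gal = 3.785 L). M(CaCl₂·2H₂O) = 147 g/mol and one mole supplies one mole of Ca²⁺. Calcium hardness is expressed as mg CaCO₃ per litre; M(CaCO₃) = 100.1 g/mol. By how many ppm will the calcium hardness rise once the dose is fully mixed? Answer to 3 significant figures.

(a) 7.01 kg; (b) 74.5 ppm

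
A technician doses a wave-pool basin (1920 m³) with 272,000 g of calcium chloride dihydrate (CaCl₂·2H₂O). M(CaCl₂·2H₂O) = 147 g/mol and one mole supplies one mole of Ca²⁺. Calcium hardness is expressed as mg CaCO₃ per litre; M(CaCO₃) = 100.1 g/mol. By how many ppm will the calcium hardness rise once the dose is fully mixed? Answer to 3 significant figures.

Volume: 1920 m³ = 1,920,000 L.
Moles of Ca²⁺: 272,000 g ÷ 147 g/mol = 1850 mol.
As CaCO₃: 1850 mol × 100.1 g/mol = 185,200 g.
Rise: 185,200 g / 1,920,000 L × 1000 = 96.47 mg/L.

96.5 ppm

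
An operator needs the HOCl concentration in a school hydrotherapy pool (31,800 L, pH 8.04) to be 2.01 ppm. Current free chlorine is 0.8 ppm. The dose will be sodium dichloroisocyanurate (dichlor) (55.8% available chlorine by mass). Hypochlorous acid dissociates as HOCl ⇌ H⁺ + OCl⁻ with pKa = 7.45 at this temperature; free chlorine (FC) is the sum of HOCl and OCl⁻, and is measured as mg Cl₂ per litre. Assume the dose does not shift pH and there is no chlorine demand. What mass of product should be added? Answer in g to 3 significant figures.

[OCl⁻]/[HOCl] = 10^(pH − pKa) = 10^(8.04 − 7.45) = 3.89; fraction as HOCl = 1/(1 + 3.89) = 0.2045.
Free chlorine required for 2.01 ppm HOCl: 2.01 / 0.2045 = 9.83 ppm.
FC to add: 9.83 − 0.8 = 9.03 mg/L as Cl₂.
Cl₂ equivalent: 9.03 mg/L × 31,800 L = 287.1 g.
Product at 55.8% available Cl: 287.1 / 0.558 = 514.6 g.

515 g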